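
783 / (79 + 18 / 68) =26622 / 2695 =9.88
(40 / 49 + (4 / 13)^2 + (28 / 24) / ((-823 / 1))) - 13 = -494396209 / 40891578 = -12.09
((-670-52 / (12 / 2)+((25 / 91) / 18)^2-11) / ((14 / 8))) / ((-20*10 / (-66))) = -20354459257 / 156510900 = -130.05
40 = 40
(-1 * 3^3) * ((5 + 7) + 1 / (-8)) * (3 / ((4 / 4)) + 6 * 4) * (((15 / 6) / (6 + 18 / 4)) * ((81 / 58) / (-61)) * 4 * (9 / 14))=84144825 / 693448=121.34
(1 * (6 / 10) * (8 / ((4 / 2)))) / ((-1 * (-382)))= 6 / 955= 0.01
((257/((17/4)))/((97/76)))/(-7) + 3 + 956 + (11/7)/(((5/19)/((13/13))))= 55302686/57715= 958.20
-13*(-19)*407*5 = 502645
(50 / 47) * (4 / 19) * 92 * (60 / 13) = 1104000 / 11609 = 95.10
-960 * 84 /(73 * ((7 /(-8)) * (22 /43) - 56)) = 1981440 /101251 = 19.57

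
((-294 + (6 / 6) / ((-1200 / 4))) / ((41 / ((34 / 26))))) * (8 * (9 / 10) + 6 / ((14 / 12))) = -115.74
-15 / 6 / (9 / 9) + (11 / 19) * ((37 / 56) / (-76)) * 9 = -205823 / 80864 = -2.55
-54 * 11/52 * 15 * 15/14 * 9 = -601425/364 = -1652.27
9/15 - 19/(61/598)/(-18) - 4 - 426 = -1150298/2745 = -419.05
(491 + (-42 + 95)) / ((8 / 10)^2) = 850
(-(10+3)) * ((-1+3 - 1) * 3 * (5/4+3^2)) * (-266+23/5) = 2089893/20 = 104494.65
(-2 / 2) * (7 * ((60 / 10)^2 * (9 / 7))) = -324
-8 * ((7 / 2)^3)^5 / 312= -4747561509943 / 1277952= -3714976.39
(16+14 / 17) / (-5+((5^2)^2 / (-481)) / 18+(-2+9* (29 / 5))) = 0.37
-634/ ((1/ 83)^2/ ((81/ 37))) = -353777706/ 37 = -9561559.62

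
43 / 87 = 0.49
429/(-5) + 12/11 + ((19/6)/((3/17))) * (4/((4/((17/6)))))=-201167/5940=-33.87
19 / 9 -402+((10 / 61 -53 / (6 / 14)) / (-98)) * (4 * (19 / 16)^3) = -21566116951 / 55093248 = -391.45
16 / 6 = 2.67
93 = 93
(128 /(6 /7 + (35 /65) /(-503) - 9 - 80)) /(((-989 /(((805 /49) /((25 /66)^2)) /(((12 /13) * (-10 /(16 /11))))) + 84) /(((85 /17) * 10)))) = -35906956800 /68647914527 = -0.52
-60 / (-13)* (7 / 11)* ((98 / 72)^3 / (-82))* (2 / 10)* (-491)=404359613 / 45590688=8.87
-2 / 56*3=-0.11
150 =150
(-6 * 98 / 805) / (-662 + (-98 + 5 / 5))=28 / 29095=0.00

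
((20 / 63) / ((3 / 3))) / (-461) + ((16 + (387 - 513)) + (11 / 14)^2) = -88950971 / 813204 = -109.38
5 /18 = 0.28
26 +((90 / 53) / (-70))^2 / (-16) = 57258575 / 2202256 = 26.00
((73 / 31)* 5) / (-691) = -365 / 21421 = -0.02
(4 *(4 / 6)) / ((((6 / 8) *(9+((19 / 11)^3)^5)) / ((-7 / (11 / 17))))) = -0.01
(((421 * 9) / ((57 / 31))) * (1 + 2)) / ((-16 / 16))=-117459 / 19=-6182.05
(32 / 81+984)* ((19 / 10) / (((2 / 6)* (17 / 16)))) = 12119872 / 2295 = 5280.99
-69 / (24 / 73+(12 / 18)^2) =-45333 / 508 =-89.24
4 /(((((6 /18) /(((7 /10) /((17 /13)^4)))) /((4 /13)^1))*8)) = 46137 /417605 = 0.11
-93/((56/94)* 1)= -4371/28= -156.11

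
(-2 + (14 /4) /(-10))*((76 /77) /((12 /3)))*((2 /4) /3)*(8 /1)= -893 /1155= -0.77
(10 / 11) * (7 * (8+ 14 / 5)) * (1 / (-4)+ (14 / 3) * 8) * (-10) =-280350 / 11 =-25486.36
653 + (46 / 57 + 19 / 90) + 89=1270561 / 1710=743.02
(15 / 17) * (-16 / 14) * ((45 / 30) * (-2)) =360 / 119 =3.03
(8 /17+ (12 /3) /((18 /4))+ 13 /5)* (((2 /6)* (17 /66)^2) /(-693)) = -51493 /407525580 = -0.00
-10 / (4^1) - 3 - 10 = -31 / 2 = -15.50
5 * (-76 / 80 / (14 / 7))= -19 / 8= -2.38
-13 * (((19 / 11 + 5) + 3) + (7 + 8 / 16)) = -4927 / 22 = -223.95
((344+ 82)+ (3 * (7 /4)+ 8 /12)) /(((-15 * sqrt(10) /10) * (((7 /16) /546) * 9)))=-539032 * sqrt(10) /135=-12626.44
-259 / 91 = -37 / 13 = -2.85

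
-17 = -17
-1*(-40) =40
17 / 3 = 5.67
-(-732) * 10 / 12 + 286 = 896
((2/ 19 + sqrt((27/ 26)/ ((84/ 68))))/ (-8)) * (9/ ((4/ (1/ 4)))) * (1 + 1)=-0.14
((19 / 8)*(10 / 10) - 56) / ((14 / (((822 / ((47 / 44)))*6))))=-5818527 / 329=-17685.49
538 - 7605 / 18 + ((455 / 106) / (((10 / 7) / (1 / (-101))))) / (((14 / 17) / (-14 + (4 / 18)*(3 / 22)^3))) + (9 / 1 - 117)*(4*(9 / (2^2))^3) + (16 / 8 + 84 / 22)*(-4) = -4828.02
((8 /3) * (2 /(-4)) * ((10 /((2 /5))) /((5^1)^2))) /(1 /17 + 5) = -34 /129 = -0.26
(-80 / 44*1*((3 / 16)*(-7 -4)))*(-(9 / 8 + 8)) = -1095 / 32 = -34.22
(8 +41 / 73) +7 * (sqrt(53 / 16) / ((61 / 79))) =625 / 73 +553 * sqrt(53) / 244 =25.06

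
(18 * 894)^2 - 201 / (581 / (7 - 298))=150451440075 / 581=258952564.67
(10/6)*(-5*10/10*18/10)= -15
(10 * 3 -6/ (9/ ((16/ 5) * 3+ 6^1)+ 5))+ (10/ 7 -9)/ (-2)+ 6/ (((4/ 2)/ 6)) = 102941/ 2030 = 50.71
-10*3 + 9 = -21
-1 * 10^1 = -10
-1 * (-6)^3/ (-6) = -36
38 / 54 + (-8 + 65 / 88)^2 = 11171803 / 209088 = 53.43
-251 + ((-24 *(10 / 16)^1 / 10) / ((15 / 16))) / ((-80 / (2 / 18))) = -251.00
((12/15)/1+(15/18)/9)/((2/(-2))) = -241/270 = -0.89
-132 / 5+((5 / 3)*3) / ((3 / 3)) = -107 / 5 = -21.40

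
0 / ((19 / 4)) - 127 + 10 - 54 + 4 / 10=-853 / 5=-170.60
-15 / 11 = -1.36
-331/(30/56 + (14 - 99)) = 9268/2365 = 3.92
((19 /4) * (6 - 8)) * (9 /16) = -171 /32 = -5.34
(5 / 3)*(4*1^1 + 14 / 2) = 18.33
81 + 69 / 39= 1076 / 13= 82.77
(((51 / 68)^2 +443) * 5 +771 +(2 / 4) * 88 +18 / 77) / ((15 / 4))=1245571 / 1540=808.81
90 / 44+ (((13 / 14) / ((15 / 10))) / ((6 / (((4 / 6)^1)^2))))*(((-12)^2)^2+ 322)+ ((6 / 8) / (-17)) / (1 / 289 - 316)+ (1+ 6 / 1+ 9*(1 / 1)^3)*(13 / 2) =271289963521 / 253147356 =1071.67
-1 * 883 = -883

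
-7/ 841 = -0.01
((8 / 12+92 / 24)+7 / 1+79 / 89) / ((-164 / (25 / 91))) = -0.02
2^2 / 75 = 4 / 75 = 0.05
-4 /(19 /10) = -40 /19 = -2.11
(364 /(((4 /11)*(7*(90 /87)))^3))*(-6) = -422002867 /3528000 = -119.62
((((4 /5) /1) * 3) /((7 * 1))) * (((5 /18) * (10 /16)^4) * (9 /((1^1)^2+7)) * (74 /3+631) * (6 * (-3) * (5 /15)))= -526875 /8192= -64.32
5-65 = -60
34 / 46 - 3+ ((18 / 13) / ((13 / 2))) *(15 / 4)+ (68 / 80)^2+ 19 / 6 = 11321029 / 4664400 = 2.43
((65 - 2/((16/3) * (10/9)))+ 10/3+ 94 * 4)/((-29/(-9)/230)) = 7352571/232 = 31692.12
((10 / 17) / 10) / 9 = 1 / 153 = 0.01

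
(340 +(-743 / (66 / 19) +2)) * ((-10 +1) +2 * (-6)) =-59185 / 22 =-2690.23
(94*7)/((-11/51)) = -33558/11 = -3050.73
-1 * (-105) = 105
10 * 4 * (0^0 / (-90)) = -4 / 9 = -0.44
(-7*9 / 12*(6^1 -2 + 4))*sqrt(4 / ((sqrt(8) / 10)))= -42*2^(3 / 4)*sqrt(5)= -157.95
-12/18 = -2/3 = -0.67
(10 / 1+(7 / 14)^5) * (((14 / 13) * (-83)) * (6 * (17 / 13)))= -9511551 / 1352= -7035.17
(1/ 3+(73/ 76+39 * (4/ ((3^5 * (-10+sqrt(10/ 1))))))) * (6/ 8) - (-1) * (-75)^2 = 415597733/ 73872 - 13 * sqrt(10)/ 2430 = 5625.90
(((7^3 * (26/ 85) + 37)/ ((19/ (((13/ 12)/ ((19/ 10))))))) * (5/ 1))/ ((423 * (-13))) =-20105/ 5191902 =-0.00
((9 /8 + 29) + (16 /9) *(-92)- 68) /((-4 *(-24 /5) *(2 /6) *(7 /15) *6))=-362575 /32256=-11.24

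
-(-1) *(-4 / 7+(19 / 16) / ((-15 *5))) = -4933 / 8400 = -0.59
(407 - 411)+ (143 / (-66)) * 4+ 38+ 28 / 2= 118 / 3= 39.33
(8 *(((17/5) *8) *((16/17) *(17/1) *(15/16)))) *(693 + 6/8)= 2264400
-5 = -5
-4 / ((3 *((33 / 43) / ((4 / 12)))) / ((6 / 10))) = -172 / 495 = -0.35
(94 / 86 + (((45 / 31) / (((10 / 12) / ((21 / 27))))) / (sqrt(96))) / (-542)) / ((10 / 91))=9.94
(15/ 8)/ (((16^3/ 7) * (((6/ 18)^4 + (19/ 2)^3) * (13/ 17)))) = 144585/ 29583896576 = 0.00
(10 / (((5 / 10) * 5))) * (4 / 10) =8 / 5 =1.60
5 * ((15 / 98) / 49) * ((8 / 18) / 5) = 0.00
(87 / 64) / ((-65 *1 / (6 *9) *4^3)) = -2349 / 133120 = -0.02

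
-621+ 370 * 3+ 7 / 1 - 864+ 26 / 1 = -342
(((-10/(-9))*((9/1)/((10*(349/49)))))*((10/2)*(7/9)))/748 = 1715/2349468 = 0.00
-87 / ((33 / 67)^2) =-130181 / 363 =-358.63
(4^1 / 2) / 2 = 1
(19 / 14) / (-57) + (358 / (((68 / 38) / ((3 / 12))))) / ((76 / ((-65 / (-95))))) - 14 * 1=-1473109 / 108528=-13.57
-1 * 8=-8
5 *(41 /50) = 41 /10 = 4.10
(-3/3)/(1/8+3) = -8/25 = -0.32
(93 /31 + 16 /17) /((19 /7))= 469 /323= 1.45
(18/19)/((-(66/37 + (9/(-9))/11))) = -0.56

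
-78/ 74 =-39/ 37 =-1.05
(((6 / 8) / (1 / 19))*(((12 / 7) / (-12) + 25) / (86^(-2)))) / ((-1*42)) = -62375.45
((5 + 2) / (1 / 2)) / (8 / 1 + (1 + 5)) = 1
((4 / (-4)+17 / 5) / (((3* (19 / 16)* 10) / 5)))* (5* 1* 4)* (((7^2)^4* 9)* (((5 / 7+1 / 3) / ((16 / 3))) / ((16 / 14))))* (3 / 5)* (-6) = -216271060.67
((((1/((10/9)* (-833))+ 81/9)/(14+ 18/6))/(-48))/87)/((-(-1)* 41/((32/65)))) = -8329/5472164425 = -0.00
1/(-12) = -1/12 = -0.08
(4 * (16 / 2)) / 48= 2 / 3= 0.67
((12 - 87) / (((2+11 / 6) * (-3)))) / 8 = 75 / 92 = 0.82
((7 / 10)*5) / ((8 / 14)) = 6.12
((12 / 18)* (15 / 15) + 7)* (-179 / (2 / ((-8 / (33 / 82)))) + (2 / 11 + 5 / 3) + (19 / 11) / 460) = 9011879 / 660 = 13654.36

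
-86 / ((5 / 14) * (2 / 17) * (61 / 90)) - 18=-185310 / 61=-3037.87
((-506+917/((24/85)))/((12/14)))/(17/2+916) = 460607/133128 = 3.46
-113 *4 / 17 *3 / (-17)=1356 / 289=4.69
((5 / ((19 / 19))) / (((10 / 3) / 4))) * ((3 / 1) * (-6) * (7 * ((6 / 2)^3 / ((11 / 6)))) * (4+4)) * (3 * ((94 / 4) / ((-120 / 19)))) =54683748 / 55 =994249.96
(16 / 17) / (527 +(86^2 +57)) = 4 / 33915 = 0.00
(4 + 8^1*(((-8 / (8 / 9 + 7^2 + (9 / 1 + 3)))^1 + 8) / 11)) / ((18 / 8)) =26480 / 6127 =4.32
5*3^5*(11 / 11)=1215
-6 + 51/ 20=-3.45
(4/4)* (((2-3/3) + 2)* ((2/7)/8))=3/28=0.11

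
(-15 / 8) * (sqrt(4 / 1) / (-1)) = 15 / 4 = 3.75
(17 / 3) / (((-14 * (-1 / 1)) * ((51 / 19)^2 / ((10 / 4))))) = 1805 / 12852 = 0.14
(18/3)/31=6/31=0.19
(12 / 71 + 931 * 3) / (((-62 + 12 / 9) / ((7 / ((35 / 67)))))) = -613251 / 994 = -616.95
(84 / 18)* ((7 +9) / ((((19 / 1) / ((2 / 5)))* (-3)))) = -448 / 855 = -0.52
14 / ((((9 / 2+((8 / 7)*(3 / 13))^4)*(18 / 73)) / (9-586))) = -553948534958 / 76171833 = -7272.35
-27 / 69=-9 / 23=-0.39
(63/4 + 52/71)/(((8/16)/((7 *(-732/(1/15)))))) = -179890830/71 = -2533673.66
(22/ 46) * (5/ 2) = 55/ 46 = 1.20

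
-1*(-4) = 4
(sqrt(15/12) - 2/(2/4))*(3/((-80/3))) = 9/20 - 9*sqrt(5)/160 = 0.32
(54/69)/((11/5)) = 0.36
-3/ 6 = -1/ 2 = -0.50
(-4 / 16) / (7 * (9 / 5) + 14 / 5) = -5 / 308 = -0.02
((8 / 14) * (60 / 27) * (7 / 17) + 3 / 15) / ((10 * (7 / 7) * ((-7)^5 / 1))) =-79 / 18367650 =-0.00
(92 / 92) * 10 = 10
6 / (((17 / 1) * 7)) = 6 / 119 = 0.05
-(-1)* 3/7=3/7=0.43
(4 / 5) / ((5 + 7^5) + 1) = 4 / 84065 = 0.00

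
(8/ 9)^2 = 0.79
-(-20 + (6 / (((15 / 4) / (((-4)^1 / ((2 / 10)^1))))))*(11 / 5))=452 / 5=90.40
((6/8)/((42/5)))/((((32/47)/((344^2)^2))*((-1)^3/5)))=-64273458800/7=-9181922685.71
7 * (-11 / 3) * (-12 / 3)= 308 / 3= 102.67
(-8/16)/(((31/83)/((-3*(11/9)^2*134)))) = 672881/837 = 803.92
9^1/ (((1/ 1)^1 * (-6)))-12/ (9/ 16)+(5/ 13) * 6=-1601/ 78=-20.53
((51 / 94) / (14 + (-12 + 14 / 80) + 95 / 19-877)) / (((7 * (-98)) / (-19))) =-9690 / 560897953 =-0.00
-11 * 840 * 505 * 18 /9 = -9332400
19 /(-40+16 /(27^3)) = -373977 /787304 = -0.48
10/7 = 1.43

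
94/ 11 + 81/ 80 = 8411/ 880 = 9.56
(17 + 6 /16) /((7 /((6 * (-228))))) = -23769 /7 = -3395.57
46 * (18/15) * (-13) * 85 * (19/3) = -386308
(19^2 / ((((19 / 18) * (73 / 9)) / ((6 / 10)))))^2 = 85266756 / 133225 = 640.02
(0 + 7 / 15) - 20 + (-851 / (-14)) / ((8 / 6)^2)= 49253 / 3360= 14.66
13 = 13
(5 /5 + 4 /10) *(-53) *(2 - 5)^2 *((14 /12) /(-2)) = 7791 /20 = 389.55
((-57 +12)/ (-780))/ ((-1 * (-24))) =1/ 416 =0.00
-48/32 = -3/2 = -1.50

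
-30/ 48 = -0.62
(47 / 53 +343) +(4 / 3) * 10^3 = 266678 / 159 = 1677.22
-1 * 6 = -6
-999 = -999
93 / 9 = 31 / 3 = 10.33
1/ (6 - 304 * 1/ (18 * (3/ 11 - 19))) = 927/ 6398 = 0.14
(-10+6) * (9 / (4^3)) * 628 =-1413 / 4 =-353.25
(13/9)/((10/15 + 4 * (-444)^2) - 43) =13/7096515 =0.00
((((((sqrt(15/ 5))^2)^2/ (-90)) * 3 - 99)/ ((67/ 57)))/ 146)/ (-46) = 56601/ 4499720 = 0.01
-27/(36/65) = -195/4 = -48.75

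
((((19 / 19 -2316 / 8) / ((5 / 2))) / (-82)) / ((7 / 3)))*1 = 1731 / 2870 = 0.60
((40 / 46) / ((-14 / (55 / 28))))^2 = 75625 / 5080516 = 0.01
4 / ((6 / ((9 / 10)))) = 3 / 5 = 0.60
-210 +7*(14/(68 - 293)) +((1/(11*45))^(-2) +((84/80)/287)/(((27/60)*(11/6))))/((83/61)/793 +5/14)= 1870355427404506/2740129425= 682579.23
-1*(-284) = 284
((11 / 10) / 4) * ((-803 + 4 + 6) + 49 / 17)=-18469 / 85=-217.28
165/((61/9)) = 1485/61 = 24.34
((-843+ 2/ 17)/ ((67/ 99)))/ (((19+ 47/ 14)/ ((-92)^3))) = 15464739007872/ 356507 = 43378500.30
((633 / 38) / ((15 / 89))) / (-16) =-18779 / 3040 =-6.18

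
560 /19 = 29.47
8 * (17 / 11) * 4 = 544 / 11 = 49.45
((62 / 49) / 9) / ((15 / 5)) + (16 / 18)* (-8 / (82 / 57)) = -265586 / 54243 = -4.90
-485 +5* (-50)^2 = 12015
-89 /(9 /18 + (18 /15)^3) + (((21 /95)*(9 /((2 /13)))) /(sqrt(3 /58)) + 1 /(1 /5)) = -19465 /557 + 819*sqrt(174) /190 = 21.91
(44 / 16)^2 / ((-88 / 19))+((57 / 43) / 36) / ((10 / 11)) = -131461 / 82560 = -1.59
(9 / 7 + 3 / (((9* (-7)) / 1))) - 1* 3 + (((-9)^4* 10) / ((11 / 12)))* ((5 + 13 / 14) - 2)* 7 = 41334263 / 21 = 1968298.24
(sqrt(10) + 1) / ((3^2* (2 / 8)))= 4 / 9 + 4* sqrt(10) / 9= 1.85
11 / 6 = 1.83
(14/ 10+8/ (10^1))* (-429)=-4719/ 5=-943.80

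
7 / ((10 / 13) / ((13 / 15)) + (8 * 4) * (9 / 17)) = 20111 / 51222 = 0.39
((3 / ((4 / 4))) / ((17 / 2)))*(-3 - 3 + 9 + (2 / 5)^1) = 6 / 5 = 1.20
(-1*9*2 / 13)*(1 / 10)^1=-9 / 65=-0.14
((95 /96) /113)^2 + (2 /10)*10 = 235367233 /117679104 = 2.00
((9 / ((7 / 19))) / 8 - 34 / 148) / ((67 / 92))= 134573 / 34706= 3.88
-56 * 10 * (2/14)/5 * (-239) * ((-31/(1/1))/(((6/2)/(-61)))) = 7231184/3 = 2410394.67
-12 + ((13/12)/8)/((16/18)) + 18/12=-10.35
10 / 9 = 1.11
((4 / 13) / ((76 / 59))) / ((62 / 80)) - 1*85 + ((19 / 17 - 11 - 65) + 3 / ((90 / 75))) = -40892367 / 260338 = -157.07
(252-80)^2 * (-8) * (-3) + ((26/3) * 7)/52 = 4260103/6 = 710017.17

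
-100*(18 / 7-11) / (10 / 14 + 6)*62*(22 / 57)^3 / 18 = 1947519200 / 78336639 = 24.86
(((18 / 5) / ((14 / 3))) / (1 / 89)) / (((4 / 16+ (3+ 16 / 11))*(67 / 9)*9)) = 11748 / 53935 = 0.22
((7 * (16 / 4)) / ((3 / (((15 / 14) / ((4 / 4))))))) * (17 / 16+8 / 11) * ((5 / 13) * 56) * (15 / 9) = 91875 / 143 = 642.48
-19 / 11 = -1.73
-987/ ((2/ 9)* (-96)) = 2961/ 64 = 46.27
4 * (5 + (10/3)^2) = 580/9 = 64.44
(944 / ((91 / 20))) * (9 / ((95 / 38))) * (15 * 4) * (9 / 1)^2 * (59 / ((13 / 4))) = 77956577280 / 1183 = 65897360.34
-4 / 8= -1 / 2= -0.50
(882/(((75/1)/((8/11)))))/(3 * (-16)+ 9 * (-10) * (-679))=392/2798675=0.00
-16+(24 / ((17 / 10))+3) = 19 / 17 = 1.12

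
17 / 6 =2.83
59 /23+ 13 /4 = 535 /92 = 5.82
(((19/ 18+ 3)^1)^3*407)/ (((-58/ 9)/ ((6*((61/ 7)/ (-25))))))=8810.55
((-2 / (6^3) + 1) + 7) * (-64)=-13808 / 27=-511.41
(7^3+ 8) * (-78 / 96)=-4563 / 16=-285.19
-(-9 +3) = 6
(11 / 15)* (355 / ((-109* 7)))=-781 / 2289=-0.34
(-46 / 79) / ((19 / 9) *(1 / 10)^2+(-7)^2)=-41400 / 3485401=-0.01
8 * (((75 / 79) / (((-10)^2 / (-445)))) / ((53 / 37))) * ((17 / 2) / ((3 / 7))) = -1959335 / 4187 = -467.96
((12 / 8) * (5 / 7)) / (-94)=-15 / 1316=-0.01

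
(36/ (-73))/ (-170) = 18/ 6205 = 0.00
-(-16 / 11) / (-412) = -4 / 1133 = -0.00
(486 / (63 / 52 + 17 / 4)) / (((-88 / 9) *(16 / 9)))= -255879 / 49984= -5.12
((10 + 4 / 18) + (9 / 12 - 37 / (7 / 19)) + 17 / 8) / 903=-44015 / 455112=-0.10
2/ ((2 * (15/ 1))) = 1/ 15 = 0.07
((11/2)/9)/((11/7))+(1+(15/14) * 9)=695/63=11.03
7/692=0.01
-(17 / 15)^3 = -4913 / 3375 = -1.46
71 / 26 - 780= -20209 / 26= -777.27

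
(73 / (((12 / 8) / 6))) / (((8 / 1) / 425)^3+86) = 11207781250 / 3300922131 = 3.40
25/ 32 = 0.78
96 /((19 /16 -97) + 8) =-1536 /1405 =-1.09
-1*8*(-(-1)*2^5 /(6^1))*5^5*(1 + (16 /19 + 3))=-36800000 /57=-645614.04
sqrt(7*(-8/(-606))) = 2*sqrt(2121)/303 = 0.30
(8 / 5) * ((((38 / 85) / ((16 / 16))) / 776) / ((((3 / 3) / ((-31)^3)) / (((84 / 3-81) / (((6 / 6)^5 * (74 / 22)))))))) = 659989814 / 1525325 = 432.69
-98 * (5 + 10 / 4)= -735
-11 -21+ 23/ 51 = -1609/ 51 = -31.55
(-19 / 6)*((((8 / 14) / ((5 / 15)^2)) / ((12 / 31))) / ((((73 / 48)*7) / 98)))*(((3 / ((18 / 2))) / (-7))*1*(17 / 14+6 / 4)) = 179056 / 3577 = 50.06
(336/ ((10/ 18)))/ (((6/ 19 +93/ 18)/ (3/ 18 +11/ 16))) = 294462/ 3125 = 94.23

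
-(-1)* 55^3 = 166375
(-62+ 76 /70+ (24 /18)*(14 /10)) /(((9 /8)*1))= -9920 /189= -52.49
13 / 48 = 0.27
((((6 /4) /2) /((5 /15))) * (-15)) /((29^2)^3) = -135 /2379293284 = -0.00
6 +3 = 9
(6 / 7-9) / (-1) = 57 / 7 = 8.14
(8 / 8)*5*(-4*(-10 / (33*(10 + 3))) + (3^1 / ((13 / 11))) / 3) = 155 / 33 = 4.70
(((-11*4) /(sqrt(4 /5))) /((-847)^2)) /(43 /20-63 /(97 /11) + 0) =3880*sqrt(5) /631906891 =0.00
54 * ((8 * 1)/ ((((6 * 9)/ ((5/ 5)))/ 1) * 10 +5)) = 432/ 545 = 0.79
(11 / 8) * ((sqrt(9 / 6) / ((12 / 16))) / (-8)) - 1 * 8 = -8 - 11 * sqrt(6) / 96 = -8.28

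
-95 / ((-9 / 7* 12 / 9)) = 665 / 12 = 55.42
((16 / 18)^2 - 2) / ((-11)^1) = 98 / 891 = 0.11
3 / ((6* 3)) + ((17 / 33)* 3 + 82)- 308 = -14803 / 66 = -224.29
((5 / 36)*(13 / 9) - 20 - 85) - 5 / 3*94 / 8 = -10075 / 81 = -124.38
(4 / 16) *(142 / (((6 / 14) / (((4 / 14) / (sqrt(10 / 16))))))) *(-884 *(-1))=125528 *sqrt(10) / 15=26463.63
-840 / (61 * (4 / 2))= -420 / 61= -6.89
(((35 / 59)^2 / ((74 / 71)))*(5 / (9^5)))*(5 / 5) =434875 / 15210668106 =0.00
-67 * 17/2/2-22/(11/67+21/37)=-1142149/3628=-314.82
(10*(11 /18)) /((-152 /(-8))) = 55 /171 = 0.32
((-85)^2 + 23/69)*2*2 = 86704/3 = 28901.33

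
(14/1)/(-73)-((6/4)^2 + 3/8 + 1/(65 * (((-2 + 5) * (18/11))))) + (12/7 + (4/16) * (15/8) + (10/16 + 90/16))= 161083999/28697760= 5.61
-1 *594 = -594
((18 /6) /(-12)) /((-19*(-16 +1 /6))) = -3 /3610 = -0.00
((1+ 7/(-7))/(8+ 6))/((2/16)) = 0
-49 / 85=-0.58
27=27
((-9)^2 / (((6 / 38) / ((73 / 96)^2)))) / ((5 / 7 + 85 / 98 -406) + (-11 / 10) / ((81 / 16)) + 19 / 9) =-0.74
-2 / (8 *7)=-1 / 28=-0.04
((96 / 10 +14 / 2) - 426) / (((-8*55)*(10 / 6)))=6141 / 11000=0.56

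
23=23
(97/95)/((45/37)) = 3589/4275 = 0.84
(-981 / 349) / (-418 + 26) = 0.01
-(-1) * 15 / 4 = 15 / 4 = 3.75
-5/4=-1.25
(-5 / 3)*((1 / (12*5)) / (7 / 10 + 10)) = -5 / 1926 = -0.00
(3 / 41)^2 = 9 / 1681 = 0.01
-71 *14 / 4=-497 / 2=-248.50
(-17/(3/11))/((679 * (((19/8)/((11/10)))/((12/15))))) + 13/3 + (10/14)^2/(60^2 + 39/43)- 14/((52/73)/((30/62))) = -489364083109959/93919456098650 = -5.21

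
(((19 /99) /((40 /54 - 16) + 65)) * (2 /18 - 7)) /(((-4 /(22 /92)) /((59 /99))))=34751 /36696132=0.00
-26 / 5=-5.20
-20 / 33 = -0.61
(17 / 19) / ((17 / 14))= 14 / 19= 0.74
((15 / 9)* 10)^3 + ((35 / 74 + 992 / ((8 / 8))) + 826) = 12883309 / 1998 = 6448.10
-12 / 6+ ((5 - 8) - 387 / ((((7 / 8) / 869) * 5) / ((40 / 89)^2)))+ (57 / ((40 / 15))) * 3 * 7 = -6690593143 / 443576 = -15083.31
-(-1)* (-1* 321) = -321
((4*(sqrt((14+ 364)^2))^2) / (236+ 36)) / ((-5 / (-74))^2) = 195608196 / 425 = 460254.58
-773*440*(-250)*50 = 4251500000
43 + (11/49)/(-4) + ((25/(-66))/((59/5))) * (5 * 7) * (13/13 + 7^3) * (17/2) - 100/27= -11148214309/3434508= -3245.94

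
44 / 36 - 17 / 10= -43 / 90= -0.48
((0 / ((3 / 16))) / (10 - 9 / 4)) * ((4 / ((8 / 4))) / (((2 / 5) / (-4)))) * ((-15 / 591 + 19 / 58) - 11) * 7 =0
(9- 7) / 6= 1 / 3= 0.33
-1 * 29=-29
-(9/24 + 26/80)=-7/10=-0.70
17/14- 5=-53/14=-3.79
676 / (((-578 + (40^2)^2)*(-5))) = -338 / 6398555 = -0.00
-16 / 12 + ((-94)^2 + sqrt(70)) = sqrt(70) + 26504 / 3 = 8843.03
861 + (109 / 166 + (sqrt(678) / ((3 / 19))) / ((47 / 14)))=266*sqrt(678) / 141 + 143035 / 166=910.78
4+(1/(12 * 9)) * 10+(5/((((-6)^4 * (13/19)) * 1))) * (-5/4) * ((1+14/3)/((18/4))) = 3715333/909792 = 4.08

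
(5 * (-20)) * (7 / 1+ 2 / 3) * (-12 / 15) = 1840 / 3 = 613.33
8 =8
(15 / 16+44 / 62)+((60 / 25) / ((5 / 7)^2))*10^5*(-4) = -933272783 / 496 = -1881598.35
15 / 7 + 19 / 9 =268 / 63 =4.25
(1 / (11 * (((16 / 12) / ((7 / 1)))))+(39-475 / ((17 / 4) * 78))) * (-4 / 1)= -1109831 / 7293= -152.18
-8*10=-80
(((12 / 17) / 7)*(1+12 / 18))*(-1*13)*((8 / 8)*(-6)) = 1560 / 119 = 13.11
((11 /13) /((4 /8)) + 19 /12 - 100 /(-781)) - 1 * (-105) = 13207471 /121836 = 108.40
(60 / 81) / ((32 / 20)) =25 / 54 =0.46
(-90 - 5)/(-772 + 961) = -95/189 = -0.50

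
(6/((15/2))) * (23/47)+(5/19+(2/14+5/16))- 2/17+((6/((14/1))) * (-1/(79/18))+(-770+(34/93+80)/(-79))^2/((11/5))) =1363980492439826680393/5047788758498640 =270213.47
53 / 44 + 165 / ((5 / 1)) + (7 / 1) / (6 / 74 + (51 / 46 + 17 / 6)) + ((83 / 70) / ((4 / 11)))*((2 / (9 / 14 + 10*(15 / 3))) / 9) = 518476834301 / 14418635220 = 35.96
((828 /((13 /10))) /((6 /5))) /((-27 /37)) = -85100 /117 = -727.35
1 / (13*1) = 0.08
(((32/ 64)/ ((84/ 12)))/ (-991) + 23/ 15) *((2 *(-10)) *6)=-1276348/ 6937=-183.99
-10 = -10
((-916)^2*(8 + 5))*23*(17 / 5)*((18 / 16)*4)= 19192147416 / 5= 3838429483.20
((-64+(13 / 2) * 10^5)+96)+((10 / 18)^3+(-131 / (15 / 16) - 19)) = 2368788682 / 3645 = 649873.44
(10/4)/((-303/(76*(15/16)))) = -475/808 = -0.59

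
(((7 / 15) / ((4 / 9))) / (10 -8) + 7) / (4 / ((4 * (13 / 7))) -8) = -3913 / 3880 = -1.01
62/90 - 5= -194/45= -4.31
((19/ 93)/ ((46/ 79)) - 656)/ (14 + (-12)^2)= -2804867/ 675924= -4.15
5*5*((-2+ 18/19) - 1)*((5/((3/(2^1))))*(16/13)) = -4000/19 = -210.53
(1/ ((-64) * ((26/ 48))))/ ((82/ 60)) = -45/ 2132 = -0.02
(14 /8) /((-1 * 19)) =-7 /76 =-0.09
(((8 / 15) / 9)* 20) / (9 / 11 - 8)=-352 / 2133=-0.17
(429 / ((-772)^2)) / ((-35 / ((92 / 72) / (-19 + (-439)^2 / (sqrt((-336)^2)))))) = -3289 / 69408669130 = -0.00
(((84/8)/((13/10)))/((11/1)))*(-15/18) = -175/286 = -0.61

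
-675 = -675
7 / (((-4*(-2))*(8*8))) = 7 / 512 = 0.01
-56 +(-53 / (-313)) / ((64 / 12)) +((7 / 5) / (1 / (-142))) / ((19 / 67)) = -360150239 / 475760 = -757.00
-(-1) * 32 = 32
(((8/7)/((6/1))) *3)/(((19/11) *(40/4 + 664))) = 22/44821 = 0.00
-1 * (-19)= 19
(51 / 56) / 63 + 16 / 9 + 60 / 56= 10103 / 3528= 2.86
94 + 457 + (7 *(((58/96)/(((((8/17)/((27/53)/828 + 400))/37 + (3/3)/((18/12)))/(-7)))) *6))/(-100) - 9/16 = 1085727225784381/1962979198400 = 553.10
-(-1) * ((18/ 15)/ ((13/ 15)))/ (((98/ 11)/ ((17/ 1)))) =1683/ 637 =2.64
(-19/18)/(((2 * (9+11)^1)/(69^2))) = -10051/80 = -125.64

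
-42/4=-21/2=-10.50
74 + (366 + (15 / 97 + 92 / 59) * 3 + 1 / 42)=107002697 / 240366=445.17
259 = 259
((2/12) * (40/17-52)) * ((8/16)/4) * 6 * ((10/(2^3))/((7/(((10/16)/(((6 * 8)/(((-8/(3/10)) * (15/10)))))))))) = 26375/45696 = 0.58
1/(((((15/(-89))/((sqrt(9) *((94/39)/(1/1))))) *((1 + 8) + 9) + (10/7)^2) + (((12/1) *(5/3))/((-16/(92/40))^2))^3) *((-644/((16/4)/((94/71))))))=-46381662208000/16726441050675249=-0.00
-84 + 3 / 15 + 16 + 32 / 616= -26083 / 385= -67.75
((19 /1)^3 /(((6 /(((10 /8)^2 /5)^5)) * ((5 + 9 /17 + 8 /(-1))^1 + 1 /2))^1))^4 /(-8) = -17629458938152774131870269775390625 /15786064385258910683523021231095808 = -1.12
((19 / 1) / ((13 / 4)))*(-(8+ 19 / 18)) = -6194 / 117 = -52.94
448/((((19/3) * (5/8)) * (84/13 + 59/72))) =10063872/647425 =15.54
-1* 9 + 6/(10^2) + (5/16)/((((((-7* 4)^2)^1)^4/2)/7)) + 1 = -85707081908099/10794342809600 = -7.94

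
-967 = -967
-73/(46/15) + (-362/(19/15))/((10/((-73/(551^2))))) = -6314595411/265347274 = -23.80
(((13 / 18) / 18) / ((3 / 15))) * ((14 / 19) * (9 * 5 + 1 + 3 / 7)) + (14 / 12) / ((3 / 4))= 25913 / 3078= 8.42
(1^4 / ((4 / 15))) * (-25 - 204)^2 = 786615 / 4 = 196653.75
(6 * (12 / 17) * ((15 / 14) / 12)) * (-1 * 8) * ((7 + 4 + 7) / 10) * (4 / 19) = -2592 / 2261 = -1.15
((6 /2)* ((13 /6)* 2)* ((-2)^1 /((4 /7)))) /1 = -91 /2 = -45.50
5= 5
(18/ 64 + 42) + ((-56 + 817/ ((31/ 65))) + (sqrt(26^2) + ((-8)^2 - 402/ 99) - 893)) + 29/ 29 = 29242583/ 32736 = 893.29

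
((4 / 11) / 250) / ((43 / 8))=16 / 59125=0.00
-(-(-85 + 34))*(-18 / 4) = 459 / 2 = 229.50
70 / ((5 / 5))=70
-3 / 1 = -3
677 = 677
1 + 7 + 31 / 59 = 503 / 59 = 8.53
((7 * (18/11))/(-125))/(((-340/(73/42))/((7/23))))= 1533/10752500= 0.00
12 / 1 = 12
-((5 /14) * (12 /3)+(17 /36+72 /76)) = -13637 /4788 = -2.85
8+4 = 12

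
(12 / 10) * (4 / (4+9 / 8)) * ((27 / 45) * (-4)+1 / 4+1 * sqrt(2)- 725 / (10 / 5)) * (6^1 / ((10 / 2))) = -2100384 / 5125+1152 * sqrt(2) / 1025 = -408.24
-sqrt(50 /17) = -1.71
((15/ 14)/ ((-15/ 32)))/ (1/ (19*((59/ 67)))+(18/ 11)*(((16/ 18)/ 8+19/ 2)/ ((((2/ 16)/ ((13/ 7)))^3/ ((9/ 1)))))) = -9667504/ 1963334503799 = -0.00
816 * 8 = 6528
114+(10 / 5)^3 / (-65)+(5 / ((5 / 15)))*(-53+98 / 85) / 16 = 1153979 / 17680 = 65.27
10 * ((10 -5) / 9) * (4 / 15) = 40 / 27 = 1.48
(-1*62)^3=-238328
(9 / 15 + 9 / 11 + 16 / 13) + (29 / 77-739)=-3683552 / 5005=-735.97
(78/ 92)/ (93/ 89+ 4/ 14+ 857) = 24297/ 24598040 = 0.00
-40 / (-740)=2 / 37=0.05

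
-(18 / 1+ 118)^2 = -18496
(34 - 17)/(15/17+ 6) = 2.47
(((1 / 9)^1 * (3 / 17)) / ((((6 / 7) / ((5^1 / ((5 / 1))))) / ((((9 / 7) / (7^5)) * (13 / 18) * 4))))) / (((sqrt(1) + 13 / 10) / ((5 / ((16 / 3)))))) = 325 / 157716888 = 0.00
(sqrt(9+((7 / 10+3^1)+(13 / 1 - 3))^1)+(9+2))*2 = sqrt(2270) / 5+22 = 31.53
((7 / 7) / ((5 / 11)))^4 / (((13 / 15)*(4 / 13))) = 43923 / 500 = 87.85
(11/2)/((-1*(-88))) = 1/16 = 0.06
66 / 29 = 2.28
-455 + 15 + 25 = -415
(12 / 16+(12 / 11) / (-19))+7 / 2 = 3505 / 836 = 4.19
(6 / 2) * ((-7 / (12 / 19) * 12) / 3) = -133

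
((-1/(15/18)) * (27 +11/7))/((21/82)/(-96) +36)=-629760/661199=-0.95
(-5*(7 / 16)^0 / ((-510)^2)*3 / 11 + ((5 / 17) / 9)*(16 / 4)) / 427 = 74797 / 244337940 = 0.00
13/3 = 4.33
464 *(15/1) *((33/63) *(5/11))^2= 58000/147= 394.56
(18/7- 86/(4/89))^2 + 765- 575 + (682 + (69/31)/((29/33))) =643589081271/176204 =3652522.54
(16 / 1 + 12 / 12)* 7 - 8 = 111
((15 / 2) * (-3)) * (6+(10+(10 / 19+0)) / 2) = -4815 / 19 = -253.42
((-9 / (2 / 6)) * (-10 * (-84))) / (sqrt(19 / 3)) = -22680 * sqrt(57) / 19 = -9012.12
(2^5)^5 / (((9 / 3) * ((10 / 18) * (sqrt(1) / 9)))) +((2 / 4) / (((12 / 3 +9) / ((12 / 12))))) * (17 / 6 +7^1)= 141331267879 / 780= 181193933.18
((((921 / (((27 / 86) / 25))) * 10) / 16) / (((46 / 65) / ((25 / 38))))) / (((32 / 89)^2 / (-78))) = -276117272640625 / 10739712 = -25709932.69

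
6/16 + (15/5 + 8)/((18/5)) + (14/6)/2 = 331/72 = 4.60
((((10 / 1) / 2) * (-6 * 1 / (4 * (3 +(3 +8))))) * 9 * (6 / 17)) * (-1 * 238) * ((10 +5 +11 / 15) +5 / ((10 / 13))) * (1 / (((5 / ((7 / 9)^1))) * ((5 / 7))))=98049 / 50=1960.98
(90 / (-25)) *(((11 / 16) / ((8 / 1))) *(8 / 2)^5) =-1584 / 5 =-316.80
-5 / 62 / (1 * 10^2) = -1 / 1240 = -0.00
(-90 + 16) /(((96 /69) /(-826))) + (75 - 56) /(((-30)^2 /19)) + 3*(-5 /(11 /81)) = 867691867 /19800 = 43822.82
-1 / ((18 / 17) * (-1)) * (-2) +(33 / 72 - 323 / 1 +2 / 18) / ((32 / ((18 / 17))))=-245927 / 19584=-12.56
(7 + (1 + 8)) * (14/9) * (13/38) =1456/171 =8.51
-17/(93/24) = -136/31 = -4.39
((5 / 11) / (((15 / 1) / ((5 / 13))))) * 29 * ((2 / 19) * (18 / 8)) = 435 / 5434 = 0.08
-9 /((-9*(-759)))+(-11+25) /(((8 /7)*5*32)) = 36551 /485760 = 0.08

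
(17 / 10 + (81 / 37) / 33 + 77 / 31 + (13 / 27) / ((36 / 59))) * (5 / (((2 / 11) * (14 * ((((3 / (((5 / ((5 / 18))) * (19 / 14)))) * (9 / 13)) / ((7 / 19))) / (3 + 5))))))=4017041717 / 11706282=343.15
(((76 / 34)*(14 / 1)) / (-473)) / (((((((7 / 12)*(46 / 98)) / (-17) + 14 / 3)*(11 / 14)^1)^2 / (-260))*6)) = 541997514240 / 2524140188273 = 0.21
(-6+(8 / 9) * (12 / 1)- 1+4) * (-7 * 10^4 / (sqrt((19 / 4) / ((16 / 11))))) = -12880000 * sqrt(209) / 627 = -296976.08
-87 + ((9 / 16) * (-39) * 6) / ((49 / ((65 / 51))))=-602583 / 6664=-90.42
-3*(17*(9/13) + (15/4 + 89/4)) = -1473/13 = -113.31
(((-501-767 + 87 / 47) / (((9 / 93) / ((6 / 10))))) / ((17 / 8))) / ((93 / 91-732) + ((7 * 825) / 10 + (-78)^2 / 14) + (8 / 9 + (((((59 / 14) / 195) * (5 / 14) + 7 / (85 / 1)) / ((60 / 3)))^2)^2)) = -4951010034246242957054238720000000 / 377918453361256902093987036318527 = -13.10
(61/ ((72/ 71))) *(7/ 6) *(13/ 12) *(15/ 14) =281515/ 3456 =81.46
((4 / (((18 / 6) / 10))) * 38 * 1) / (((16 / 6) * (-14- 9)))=-190 / 23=-8.26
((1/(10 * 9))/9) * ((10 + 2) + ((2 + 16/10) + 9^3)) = 1241/1350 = 0.92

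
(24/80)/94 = 0.00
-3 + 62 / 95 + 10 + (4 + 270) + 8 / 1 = 27517 / 95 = 289.65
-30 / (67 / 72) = -2160 / 67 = -32.24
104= 104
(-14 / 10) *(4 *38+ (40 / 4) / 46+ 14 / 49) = -24553 / 115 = -213.50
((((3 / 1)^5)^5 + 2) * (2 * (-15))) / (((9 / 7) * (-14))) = 4236443047225 / 3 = 1412147682408.33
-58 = -58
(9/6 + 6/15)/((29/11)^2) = 2299/8410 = 0.27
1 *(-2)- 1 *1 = -3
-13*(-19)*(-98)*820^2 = -16276114400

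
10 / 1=10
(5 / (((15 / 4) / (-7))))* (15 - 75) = 560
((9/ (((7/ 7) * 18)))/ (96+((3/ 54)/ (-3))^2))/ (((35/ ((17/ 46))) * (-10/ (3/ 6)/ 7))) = -12393/ 643855100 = -0.00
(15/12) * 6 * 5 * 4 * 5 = 750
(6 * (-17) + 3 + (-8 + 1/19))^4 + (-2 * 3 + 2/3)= 51146515492592/390963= 130821882.10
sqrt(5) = 2.24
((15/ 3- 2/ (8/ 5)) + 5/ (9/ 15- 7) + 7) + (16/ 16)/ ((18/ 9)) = 335/ 32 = 10.47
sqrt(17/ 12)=sqrt(51)/ 6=1.19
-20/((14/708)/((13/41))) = -92040/287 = -320.70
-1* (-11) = 11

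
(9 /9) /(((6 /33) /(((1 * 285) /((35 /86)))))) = 26961 /7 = 3851.57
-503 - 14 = -517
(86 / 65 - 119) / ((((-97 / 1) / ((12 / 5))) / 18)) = 1652184 / 31525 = 52.41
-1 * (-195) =195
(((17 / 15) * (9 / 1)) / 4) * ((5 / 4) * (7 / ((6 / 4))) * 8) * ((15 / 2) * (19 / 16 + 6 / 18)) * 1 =43435 / 32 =1357.34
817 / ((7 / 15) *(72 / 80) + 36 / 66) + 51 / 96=14388227 / 16992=846.76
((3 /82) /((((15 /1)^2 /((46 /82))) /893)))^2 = 421850521 /63579622500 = 0.01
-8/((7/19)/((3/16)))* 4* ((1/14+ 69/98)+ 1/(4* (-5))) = -11.82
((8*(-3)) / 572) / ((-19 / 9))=54 / 2717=0.02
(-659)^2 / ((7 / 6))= 2605686 / 7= 372240.86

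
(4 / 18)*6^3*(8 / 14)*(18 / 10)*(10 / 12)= 288 / 7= 41.14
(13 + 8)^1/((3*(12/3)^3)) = 7/64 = 0.11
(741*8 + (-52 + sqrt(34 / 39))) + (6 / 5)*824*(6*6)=sqrt(1326) / 39 + 207364 / 5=41473.73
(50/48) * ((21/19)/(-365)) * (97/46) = -3395/510416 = -0.01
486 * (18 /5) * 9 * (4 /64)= 19683 /20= 984.15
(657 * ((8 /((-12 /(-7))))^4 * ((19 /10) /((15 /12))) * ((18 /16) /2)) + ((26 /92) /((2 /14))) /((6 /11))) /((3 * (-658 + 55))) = -1838288249 /12482100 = -147.27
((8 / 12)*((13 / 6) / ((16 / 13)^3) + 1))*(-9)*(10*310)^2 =-124669572.75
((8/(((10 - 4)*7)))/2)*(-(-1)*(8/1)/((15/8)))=0.41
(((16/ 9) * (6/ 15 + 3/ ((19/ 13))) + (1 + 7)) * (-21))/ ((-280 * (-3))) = -1321/ 4275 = -0.31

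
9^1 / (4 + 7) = 0.82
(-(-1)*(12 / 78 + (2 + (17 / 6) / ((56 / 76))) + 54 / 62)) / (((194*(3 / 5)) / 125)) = 7.38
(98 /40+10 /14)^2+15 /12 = 220749 /19600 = 11.26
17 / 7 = 2.43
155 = 155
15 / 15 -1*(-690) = 691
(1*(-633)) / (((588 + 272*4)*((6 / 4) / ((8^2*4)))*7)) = -27008 / 2933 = -9.21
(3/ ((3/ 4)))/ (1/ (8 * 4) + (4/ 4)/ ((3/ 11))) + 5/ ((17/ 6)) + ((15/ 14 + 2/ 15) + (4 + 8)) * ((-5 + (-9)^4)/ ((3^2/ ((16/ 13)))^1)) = 175586239274/ 14827995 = 11841.54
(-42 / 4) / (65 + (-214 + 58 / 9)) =189 / 2566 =0.07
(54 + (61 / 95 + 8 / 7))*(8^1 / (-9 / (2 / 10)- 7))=-74194 / 8645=-8.58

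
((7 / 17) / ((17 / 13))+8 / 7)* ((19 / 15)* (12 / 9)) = 74708 / 30345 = 2.46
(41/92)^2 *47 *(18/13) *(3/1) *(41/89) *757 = 66207786993/4896424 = 13521.66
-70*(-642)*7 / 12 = 26215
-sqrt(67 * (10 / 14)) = -sqrt(2345) / 7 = -6.92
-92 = -92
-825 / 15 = -55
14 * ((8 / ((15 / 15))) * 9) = 1008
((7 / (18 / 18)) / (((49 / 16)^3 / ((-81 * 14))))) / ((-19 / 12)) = 7962624 / 45619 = 174.55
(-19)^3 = -6859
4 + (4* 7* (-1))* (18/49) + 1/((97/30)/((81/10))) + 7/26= -61989/17654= -3.51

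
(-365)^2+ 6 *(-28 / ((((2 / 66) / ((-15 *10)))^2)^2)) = -100862581049866775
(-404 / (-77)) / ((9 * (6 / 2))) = 404 / 2079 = 0.19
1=1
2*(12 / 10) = 2.40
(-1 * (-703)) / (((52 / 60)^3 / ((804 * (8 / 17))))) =15260724000 / 37349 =408597.93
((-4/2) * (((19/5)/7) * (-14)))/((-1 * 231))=-76/1155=-0.07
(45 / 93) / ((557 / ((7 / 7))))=15 / 17267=0.00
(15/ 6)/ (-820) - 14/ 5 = -4597/ 1640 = -2.80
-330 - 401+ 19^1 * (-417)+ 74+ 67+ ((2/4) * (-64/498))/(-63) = -133543415/15687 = -8513.00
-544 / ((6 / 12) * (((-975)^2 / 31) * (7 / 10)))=-67456 / 1330875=-0.05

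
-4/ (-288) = 1/ 72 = 0.01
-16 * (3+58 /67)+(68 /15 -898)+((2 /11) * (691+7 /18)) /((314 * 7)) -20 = -71093222521 /72896670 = -975.26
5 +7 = 12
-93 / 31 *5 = -15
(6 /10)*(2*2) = 12 /5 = 2.40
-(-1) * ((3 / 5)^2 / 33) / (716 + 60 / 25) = 3 / 197560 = 0.00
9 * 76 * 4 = 2736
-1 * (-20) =20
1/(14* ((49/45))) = 45/686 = 0.07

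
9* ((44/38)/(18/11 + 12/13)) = 4719/1159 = 4.07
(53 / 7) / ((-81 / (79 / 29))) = -4187 / 16443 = -0.25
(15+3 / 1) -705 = -687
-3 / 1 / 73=-3 / 73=-0.04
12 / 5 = 2.40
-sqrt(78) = -8.83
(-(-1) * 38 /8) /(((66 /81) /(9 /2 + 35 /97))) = 483759 /17072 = 28.34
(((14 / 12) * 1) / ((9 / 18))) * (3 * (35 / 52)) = 245 / 52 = 4.71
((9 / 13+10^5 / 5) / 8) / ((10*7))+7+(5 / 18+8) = 3341081 / 65520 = 50.99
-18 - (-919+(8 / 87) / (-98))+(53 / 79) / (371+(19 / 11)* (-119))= 78893817227 / 87562020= 901.00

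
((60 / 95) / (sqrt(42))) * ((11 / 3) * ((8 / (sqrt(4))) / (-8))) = -11 * sqrt(42) / 399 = -0.18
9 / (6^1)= 3 / 2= 1.50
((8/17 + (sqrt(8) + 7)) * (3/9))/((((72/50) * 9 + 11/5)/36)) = 8.15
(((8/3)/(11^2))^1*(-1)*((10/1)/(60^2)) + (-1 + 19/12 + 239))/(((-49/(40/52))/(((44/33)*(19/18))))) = -297433049/56189133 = -5.29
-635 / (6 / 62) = -19685 / 3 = -6561.67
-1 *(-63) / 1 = 63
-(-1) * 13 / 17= 0.76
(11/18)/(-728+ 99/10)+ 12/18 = 0.67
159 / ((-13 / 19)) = -232.38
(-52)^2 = 2704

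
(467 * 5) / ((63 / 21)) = 2335 / 3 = 778.33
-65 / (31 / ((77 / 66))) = -455 / 186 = -2.45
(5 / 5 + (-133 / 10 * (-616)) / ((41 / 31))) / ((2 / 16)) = 49564.45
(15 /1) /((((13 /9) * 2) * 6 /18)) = 405 /26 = 15.58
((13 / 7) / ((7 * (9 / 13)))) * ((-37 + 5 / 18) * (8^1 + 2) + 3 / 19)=-10607792 / 75411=-140.67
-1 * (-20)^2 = -400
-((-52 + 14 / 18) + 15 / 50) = 4583 / 90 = 50.92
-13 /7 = -1.86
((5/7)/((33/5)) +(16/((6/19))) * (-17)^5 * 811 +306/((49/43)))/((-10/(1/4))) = 94340421489667/64680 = 1458571760.82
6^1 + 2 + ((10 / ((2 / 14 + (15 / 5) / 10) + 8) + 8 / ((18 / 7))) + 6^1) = 32438 / 1773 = 18.30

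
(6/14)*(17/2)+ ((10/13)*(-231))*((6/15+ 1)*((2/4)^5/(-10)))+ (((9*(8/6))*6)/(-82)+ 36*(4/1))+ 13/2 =91957039/596960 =154.04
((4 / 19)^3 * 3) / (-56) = -24 / 48013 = -0.00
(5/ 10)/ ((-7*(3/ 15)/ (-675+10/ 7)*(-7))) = -23575/ 686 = -34.37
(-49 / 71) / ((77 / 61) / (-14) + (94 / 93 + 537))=-555954 / 433330537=-0.00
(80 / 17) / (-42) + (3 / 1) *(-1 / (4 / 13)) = -14083 / 1428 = -9.86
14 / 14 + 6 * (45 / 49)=319 / 49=6.51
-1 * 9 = -9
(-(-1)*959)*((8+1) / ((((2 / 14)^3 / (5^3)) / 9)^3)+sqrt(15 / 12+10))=2877*sqrt(5) / 2+495907919707798828125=495907919707798831341.58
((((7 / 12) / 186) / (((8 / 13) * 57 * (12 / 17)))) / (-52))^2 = 14161 / 2386714879328256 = 0.00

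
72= 72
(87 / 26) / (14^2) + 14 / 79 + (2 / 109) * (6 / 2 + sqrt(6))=2 * sqrt(6) / 109 + 10941157 / 43881656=0.29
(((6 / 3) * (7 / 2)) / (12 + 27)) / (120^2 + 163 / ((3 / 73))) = 7 / 716287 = 0.00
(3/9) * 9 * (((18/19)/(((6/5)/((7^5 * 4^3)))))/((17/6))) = 290424960/323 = 899148.48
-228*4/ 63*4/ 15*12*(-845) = 822016/ 21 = 39143.62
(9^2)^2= 6561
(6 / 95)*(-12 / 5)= -72 / 475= -0.15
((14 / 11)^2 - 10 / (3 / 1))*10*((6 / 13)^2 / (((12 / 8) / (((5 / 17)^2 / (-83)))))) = 1244000 / 490510163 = 0.00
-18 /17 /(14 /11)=-99 /119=-0.83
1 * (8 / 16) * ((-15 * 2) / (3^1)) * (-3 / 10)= 1.50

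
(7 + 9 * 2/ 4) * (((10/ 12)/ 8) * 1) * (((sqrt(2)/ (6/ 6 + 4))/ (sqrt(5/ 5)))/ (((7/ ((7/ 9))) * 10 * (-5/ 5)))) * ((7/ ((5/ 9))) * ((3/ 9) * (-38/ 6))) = 3059 * sqrt(2)/ 43200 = 0.10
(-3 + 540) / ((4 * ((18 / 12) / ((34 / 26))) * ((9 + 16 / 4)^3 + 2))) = 3043 / 57174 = 0.05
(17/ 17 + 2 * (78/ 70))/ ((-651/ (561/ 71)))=-21131/ 539245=-0.04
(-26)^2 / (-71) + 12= 176 / 71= 2.48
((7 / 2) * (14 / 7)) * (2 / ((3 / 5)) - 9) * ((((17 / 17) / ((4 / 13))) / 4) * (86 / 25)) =-66521 / 600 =-110.87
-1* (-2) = 2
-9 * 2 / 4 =-9 / 2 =-4.50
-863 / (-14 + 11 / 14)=12082 / 185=65.31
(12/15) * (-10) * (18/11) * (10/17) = -1440/187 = -7.70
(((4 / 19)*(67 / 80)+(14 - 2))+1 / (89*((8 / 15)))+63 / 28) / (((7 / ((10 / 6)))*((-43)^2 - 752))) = 139603 / 44520648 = 0.00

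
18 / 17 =1.06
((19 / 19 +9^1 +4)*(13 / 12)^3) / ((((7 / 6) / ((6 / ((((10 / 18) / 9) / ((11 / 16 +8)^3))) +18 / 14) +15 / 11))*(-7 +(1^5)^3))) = -36801731744531 / 227082240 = -162063.45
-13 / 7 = -1.86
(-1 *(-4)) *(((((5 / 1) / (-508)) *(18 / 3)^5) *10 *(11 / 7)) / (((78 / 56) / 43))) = -245203200 / 1651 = -148517.99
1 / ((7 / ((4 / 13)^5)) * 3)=1024 / 7797153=0.00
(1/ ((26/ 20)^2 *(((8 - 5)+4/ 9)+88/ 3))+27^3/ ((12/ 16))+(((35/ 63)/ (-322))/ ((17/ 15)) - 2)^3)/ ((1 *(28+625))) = 1158549190406246216953/ 28835669612738485224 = 40.18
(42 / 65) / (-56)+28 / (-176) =-122 / 715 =-0.17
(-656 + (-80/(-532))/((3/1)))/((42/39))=-1701206/2793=-609.10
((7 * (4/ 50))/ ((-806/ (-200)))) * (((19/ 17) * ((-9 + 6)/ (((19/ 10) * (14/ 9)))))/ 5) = -216/ 6851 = -0.03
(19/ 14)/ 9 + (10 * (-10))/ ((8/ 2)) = -3131/ 126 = -24.85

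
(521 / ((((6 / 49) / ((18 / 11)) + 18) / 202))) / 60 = 2578429 / 26570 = 97.04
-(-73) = 73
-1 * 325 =-325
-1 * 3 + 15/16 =-33/16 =-2.06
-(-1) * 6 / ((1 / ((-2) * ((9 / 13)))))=-108 / 13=-8.31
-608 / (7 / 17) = -10336 / 7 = -1476.57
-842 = -842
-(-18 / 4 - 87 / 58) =6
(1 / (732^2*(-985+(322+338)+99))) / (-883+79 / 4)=1 / 104536315368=0.00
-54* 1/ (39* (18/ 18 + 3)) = -9/ 26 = -0.35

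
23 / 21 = 1.10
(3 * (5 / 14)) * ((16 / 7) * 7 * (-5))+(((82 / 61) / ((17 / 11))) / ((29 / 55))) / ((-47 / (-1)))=-847711330 / 9894017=-85.68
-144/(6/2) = -48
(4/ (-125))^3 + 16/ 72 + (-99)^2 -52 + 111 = 173324218174/ 17578125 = 9860.22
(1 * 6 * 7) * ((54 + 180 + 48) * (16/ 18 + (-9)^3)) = -8623748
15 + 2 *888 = 1791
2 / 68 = 1 / 34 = 0.03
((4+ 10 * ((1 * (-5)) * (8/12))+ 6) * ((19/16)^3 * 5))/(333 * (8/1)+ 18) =-1200325/16478208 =-0.07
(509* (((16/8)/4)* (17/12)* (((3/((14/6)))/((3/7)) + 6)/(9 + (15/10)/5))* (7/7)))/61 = 43265/7564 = 5.72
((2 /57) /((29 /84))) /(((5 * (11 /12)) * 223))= 672 /6758015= 0.00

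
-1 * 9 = -9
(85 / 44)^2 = 7225 / 1936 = 3.73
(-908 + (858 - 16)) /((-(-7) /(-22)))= 207.43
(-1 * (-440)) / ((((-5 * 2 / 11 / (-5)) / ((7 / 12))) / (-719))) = -3044965 / 3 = -1014988.33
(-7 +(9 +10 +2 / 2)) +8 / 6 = 43 / 3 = 14.33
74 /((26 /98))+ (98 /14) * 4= 306.92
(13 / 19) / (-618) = -13 / 11742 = -0.00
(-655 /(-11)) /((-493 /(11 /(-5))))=131 /493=0.27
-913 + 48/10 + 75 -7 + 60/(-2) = -4351/5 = -870.20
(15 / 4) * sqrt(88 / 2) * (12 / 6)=15 * sqrt(11)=49.75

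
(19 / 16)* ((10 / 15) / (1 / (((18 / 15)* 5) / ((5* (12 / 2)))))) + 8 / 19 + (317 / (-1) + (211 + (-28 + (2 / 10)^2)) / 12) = -3433307 / 11400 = -301.17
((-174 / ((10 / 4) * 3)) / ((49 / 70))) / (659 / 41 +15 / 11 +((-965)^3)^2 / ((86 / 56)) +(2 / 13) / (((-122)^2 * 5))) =-2176386406480 / 34530233538511860307409379471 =-0.00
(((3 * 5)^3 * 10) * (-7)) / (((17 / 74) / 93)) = -1625872500 / 17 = -95639558.82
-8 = -8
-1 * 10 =-10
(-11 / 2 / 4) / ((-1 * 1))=11 / 8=1.38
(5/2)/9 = 5/18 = 0.28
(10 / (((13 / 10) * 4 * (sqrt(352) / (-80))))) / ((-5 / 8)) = 400 * sqrt(22) / 143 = 13.12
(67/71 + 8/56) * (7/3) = 180/71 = 2.54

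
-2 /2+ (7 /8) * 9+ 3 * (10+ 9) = 511 /8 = 63.88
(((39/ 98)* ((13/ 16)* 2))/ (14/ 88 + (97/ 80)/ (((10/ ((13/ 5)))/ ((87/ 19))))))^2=701759835562500/ 4309800785759329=0.16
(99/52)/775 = 99/40300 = 0.00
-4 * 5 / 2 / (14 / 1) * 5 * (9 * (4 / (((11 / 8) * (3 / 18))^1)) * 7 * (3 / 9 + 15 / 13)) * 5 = -4176000 / 143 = -29202.80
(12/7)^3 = 1728/343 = 5.04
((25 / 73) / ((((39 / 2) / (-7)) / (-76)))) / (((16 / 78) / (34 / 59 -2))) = -279300 / 4307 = -64.85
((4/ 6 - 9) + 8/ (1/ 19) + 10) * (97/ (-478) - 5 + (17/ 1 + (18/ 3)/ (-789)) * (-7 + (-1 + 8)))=-382169/ 478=-799.52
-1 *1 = -1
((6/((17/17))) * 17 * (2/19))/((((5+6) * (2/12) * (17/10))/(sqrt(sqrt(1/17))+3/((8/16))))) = 22.37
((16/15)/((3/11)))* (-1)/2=-88/45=-1.96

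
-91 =-91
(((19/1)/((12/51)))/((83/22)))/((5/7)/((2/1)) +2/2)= 15.77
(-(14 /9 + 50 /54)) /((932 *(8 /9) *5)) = -67 /111840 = -0.00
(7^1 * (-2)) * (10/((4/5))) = -175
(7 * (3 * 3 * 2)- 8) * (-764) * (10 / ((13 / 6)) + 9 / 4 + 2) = -799232.15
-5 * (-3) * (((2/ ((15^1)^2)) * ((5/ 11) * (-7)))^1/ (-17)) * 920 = 12880/ 561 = 22.96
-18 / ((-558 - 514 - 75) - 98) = 6 / 415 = 0.01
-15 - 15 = -30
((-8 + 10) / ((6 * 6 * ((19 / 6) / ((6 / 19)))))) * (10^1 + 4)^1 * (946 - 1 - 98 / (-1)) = 29204 / 361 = 80.90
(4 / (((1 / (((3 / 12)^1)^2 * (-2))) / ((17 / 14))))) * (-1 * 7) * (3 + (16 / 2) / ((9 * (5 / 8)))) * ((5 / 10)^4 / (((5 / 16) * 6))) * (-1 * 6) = -3383 / 900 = -3.76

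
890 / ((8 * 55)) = 89 / 44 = 2.02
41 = 41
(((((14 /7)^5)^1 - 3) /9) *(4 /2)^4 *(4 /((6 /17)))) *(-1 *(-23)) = 362848 /27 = 13438.81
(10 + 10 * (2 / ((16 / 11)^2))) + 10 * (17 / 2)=6685 / 64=104.45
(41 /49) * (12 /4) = 123 /49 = 2.51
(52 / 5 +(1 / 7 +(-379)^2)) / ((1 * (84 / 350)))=12569510 / 21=598548.10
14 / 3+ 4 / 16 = 59 / 12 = 4.92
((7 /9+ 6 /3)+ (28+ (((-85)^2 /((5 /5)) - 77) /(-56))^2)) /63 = 259.10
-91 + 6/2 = -88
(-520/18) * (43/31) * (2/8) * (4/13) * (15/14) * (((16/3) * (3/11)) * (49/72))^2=-2949800/911493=-3.24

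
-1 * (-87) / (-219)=-29 / 73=-0.40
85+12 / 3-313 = -224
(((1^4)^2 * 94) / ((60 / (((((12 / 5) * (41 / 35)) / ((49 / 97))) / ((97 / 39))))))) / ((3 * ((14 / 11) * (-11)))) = -25051 / 300125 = -0.08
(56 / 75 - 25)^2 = 3308761 / 5625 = 588.22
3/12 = 1/4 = 0.25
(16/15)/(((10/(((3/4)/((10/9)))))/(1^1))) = 0.07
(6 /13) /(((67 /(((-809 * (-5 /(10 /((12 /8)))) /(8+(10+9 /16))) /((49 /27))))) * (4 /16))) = 232992 /469469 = 0.50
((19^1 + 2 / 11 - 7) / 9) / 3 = 134 / 297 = 0.45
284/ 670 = 142/ 335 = 0.42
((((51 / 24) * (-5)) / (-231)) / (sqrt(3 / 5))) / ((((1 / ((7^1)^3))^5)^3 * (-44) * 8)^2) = 139041513645326967220558681521619630935655772854174743278319734518602914616595 * sqrt(15) / 98131968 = 5487564121610428239254671000000000000000000000000000000000000000000000.00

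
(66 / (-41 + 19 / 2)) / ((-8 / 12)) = 22 / 7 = 3.14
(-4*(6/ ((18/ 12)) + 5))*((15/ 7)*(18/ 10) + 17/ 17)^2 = -41616/ 49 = -849.31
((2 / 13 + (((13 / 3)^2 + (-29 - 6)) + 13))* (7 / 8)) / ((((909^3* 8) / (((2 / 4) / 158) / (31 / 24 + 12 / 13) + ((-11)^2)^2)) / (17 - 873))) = 214907804761657 / 38377142705941416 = 0.01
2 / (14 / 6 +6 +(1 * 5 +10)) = 3 / 35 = 0.09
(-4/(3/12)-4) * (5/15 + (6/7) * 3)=-1220/21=-58.10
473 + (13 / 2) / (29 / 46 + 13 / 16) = 253555 / 531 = 477.50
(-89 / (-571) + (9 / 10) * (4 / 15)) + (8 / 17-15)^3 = -215085394962 / 70133075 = -3066.82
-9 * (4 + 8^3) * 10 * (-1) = 46440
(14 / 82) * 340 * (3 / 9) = 2380 / 123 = 19.35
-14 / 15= -0.93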